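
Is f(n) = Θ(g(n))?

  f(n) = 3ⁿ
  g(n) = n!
False

f(n) = 3ⁿ is O(3ⁿ), and g(n) = n! is O(n!).
Since they have different growth rates, f(n) = Θ(g(n)) is false.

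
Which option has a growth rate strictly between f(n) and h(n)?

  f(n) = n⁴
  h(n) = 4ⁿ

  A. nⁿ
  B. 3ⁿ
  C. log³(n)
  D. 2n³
B

We need g(n) with n⁴ = o(g(n)) and g(n) = o(4ⁿ), i.e. O(n⁴) ≺ g ≺ O(4ⁿ).
Check each option:
  A. nⁿ — O(nⁿ) does not grow strictly slower than h(n)
  B. 3ⁿ — O(3ⁿ) is strictly between O(n⁴) and O(4ⁿ) ✓
  C. log³(n) — O(log³ n) does not grow strictly faster than f(n)
  D. 2n³ — O(n³) does not grow strictly faster than f(n)

Only option B (3ⁿ) lies strictly between.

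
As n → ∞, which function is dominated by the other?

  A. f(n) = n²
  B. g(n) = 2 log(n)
B

f(n) = n² is O(n²), while g(n) = 2 log(n) is O(log n).
Since O(log n) grows slower than O(n²), g(n) is dominated.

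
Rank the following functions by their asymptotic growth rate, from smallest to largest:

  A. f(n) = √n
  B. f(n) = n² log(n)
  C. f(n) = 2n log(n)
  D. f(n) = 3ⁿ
A < C < B < D

Comparing growth rates:
A = √n is O(√n)
C = 2n log(n) is O(n log n)
B = n² log(n) is O(n² log n)
D = 3ⁿ is O(3ⁿ)

Therefore, the order from slowest to fastest is: A < C < B < D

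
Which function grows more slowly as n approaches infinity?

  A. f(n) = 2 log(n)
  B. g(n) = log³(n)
A

f(n) = 2 log(n) is O(log n), while g(n) = log³(n) is O(log³ n).
Since O(log n) grows slower than O(log³ n), f(n) is dominated.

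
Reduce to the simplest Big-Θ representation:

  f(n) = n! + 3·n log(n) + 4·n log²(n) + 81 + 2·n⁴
Θ(n!)

Order the terms by growth rate: 81 ≺ 3·n log(n) ≺ 4·n log²(n) ≺ 2·n⁴ ≺ n!.
The fastest-growing term n! dominates as n → ∞; dropping its constant factor gives Θ(n!).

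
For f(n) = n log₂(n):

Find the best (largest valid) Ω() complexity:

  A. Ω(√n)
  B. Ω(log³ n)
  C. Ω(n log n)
C

f(n) = n log₂(n) is Ω(n log n).
All listed options are valid Big-Ω bounds (lower bounds),
but Ω(n log n) is the tightest (largest valid bound).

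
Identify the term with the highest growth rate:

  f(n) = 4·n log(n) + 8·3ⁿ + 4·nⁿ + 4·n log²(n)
4·nⁿ

Looking at each term:
  - 4·n log(n) is O(n log n)
  - 8·3ⁿ is O(3ⁿ)
  - 4·nⁿ is O(nⁿ)
  - 4·n log²(n) is O(n log² n)

The term 4·nⁿ (O(nⁿ)) grows fastest and dominates all others.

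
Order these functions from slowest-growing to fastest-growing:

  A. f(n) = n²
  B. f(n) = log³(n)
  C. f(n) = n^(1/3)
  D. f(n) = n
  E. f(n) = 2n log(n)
B < C < D < E < A

Comparing growth rates:
B = log³(n) is O(log³ n)
C = n^(1/3) is O(n^(1/3))
D = n is O(n)
E = 2n log(n) is O(n log n)
A = n² is O(n²)

Therefore, the order from slowest to fastest is: B < C < D < E < A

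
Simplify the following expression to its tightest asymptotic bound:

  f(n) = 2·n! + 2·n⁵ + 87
Θ(n!)

Order the terms by growth rate: 87 ≺ 2·n⁵ ≺ 2·n!.
The fastest-growing term 2·n! dominates as n → ∞; dropping its constant factor gives Θ(n!).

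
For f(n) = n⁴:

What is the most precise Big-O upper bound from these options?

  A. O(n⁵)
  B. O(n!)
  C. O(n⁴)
C

f(n) = n⁴ is O(n⁴).
All listed options are valid Big-O bounds (upper bounds),
but O(n⁴) is the tightest (smallest valid bound).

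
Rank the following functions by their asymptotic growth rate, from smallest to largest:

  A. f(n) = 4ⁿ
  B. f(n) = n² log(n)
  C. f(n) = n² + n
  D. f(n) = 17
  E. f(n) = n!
D < C < B < A < E

Comparing growth rates:
D = 17 is O(1)
C = n² + n is O(n²)
B = n² log(n) is O(n² log n)
A = 4ⁿ is O(4ⁿ)
E = n! is O(n!)

Therefore, the order from slowest to fastest is: D < C < B < A < E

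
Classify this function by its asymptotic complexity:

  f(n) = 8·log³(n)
O(log³ n)

The dominant term in 8·log³(n) is 8·log³(n), which is Θ(log³ n).
Constants are absorbed, so the tightest bound is O(log³ n).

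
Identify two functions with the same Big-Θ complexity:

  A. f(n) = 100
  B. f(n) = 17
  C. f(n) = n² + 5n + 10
A and B

Examining each function:
  A. 100 is O(1)
  B. 17 is O(1)
  C. n² + 5n + 10 is O(n²)

Functions A and B both have the same complexity class.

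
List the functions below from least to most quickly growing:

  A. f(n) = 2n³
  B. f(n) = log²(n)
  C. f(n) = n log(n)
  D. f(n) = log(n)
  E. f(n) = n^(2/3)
D < B < E < C < A

Comparing growth rates:
D = log(n) is O(log n)
B = log²(n) is O(log² n)
E = n^(2/3) is O(n^(2/3))
C = n log(n) is O(n log n)
A = 2n³ is O(n³)

Therefore, the order from slowest to fastest is: D < B < E < C < A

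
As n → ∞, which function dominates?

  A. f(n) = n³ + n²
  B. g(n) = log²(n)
A

f(n) = n³ + n² is O(n³), while g(n) = log²(n) is O(log² n).
Since O(n³) grows faster than O(log² n), f(n) dominates.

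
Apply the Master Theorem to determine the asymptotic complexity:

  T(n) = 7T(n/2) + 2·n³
Θ(n³)

Master Theorem: a = 7, b = 2, f(n) = 2·n³.
Compute the critical exponent d = log₂(7) = 2.807.
Compare f(n) = Θ(n³) against n^d:
  k = 3 > d = 2.807, so f(n) = Ω(n^(d+ε)) — Case 3.
  Regularity: a·(n/b)^3/n^3 = a/b^3 = 7/8 < 1 ✓.
  The top-level work dominates: T(n) = Θ(f(n)) = Θ(n³).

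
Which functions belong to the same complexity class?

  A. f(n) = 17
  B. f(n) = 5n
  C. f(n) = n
B and C

Examining each function:
  A. 17 is O(1)
  B. 5n is O(n)
  C. n is O(n)

Functions B and C both have the same complexity class.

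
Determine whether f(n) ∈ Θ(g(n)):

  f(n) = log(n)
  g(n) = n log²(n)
False

f(n) = log(n) is O(log n), and g(n) = n log²(n) is O(n log² n).
Since they have different growth rates, f(n) = Θ(g(n)) is false.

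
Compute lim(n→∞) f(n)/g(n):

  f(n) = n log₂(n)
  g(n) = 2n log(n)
1/(2*log(2))

Since n log₂(n) and 2n log(n) have the same growth rate (O(n log n)),
the ratio converges to a constant: 1/(2*log(2)).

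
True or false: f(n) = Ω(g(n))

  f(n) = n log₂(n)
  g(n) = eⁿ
False

f(n) = n log₂(n) is O(n log n), and g(n) = eⁿ is O(eⁿ).
Since O(n log n) grows slower than O(eⁿ), f(n) = Ω(g(n)) is false.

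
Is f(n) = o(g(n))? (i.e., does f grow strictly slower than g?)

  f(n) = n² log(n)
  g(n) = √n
False

f(n) = n² log(n) is O(n² log n), and g(n) = √n is O(√n).
Since O(n² log n) grows faster than or equal to O(√n), f(n) = o(g(n)) is false.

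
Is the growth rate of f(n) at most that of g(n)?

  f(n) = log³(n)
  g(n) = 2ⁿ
True

f(n) = log³(n) is O(log³ n), and g(n) = 2ⁿ is O(2ⁿ).
Since O(log³ n) ⊆ O(2ⁿ) (f grows no faster than g), f(n) = O(g(n)) is true.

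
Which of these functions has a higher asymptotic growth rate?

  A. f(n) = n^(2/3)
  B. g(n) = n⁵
B

f(n) = n^(2/3) is O(n^(2/3)), while g(n) = n⁵ is O(n⁵).
Since O(n⁵) grows faster than O(n^(2/3)), g(n) dominates.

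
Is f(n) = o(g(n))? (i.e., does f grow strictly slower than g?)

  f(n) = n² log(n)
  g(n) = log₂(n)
False

f(n) = n² log(n) is O(n² log n), and g(n) = log₂(n) is O(log n).
Since O(n² log n) grows faster than or equal to O(log n), f(n) = o(g(n)) is false.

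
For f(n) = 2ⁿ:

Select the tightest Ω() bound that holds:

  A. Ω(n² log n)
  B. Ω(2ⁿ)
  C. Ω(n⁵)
B

f(n) = 2ⁿ is Ω(2ⁿ).
All listed options are valid Big-Ω bounds (lower bounds),
but Ω(2ⁿ) is the tightest (largest valid bound).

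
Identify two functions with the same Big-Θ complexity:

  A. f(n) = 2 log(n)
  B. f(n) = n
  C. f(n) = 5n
B and C

Examining each function:
  A. 2 log(n) is O(log n)
  B. n is O(n)
  C. 5n is O(n)

Functions B and C both have the same complexity class.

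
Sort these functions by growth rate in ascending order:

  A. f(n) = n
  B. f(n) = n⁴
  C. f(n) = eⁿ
A < B < C

Comparing growth rates:
A = n is O(n)
B = n⁴ is O(n⁴)
C = eⁿ is O(eⁿ)

Therefore, the order from slowest to fastest is: A < B < C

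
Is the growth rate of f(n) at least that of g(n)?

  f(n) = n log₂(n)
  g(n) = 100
True

f(n) = n log₂(n) is O(n log n), and g(n) = 100 is O(1).
Since O(n log n) grows at least as fast as O(1), f(n) = Ω(g(n)) is true.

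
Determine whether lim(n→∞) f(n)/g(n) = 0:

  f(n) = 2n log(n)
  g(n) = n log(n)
False

f(n) = 2n log(n) is O(n log n), and g(n) = n log(n) is O(n log n).
Since they have the same growth rate, f(n) = o(g(n)) is false.
(f = o(g) requires f to grow strictly slower, not equal.)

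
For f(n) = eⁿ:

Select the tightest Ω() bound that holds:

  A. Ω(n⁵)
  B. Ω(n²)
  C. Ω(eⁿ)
C

f(n) = eⁿ is Ω(eⁿ).
All listed options are valid Big-Ω bounds (lower bounds),
but Ω(eⁿ) is the tightest (largest valid bound).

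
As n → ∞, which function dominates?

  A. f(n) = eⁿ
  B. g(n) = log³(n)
A

f(n) = eⁿ is O(eⁿ), while g(n) = log³(n) is O(log³ n).
Since O(eⁿ) grows faster than O(log³ n), f(n) dominates.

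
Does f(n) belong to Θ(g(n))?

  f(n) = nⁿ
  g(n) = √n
False

f(n) = nⁿ is O(nⁿ), and g(n) = √n is O(√n).
Since they have different growth rates, f(n) = Θ(g(n)) is false.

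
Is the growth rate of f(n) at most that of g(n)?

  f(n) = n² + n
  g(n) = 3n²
True

f(n) = n² + n and g(n) = 3n² are both O(n²).
Big-O permits equal growth rates (f ≤ c·g for some c), so f(n) = O(g(n)) is true.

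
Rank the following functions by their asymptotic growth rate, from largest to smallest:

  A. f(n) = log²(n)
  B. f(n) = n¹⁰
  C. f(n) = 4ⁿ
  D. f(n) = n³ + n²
C > B > D > A

Comparing growth rates:
C = 4ⁿ is O(4ⁿ)
B = n¹⁰ is O(n¹⁰)
D = n³ + n² is O(n³)
A = log²(n) is O(log² n)

Therefore, the order from fastest to slowest is: C > B > D > A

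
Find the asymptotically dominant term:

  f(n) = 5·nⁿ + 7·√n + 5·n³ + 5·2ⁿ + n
5·nⁿ

Looking at each term:
  - 5·nⁿ is O(nⁿ)
  - 7·√n is O(√n)
  - 5·n³ is O(n³)
  - 5·2ⁿ is O(2ⁿ)
  - n is O(n)

The term 5·nⁿ (O(nⁿ)) grows fastest and dominates all others.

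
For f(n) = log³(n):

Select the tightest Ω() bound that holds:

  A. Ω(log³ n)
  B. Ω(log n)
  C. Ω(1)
A

f(n) = log³(n) is Ω(log³ n).
All listed options are valid Big-Ω bounds (lower bounds),
but Ω(log³ n) is the tightest (largest valid bound).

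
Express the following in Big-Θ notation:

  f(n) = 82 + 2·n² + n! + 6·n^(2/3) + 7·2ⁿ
Θ(n!)

Order the terms by growth rate: 82 ≺ 6·n^(2/3) ≺ 2·n² ≺ 7·2ⁿ ≺ n!.
The fastest-growing term n! dominates as n → ∞; dropping its constant factor gives Θ(n!).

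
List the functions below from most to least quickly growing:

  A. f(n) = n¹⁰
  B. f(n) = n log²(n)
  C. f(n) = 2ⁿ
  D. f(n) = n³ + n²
C > A > D > B

Comparing growth rates:
C = 2ⁿ is O(2ⁿ)
A = n¹⁰ is O(n¹⁰)
D = n³ + n² is O(n³)
B = n log²(n) is O(n log² n)

Therefore, the order from fastest to slowest is: C > A > D > B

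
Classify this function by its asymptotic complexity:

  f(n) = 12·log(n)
O(log n)

The dominant term in 12·log(n) is 12·log(n), which is Θ(log n).
Constants are absorbed, so the tightest bound is O(log n).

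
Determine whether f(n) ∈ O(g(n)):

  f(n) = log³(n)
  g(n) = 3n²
True

f(n) = log³(n) is O(log³ n), and g(n) = 3n² is O(n²).
Since O(log³ n) ⊆ O(n²) (f grows no faster than g), f(n) = O(g(n)) is true.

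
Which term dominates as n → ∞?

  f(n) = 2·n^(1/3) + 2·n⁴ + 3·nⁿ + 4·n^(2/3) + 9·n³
3·nⁿ

Looking at each term:
  - 2·n^(1/3) is O(n^(1/3))
  - 2·n⁴ is O(n⁴)
  - 3·nⁿ is O(nⁿ)
  - 4·n^(2/3) is O(n^(2/3))
  - 9·n³ is O(n³)

The term 3·nⁿ (O(nⁿ)) grows fastest and dominates all others.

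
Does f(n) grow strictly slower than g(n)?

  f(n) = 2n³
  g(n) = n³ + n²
False

f(n) = 2n³ is O(n³), and g(n) = n³ + n² is O(n³).
Since they have the same growth rate, f(n) = o(g(n)) is false.
(f = o(g) requires f to grow strictly slower, not equal.)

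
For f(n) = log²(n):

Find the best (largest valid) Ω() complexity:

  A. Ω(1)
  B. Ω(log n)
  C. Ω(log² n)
C

f(n) = log²(n) is Ω(log² n).
All listed options are valid Big-Ω bounds (lower bounds),
but Ω(log² n) is the tightest (largest valid bound).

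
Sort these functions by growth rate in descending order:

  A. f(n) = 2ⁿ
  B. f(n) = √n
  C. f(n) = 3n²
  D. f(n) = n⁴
A > D > C > B

Comparing growth rates:
A = 2ⁿ is O(2ⁿ)
D = n⁴ is O(n⁴)
C = 3n² is O(n²)
B = √n is O(√n)

Therefore, the order from fastest to slowest is: A > D > C > B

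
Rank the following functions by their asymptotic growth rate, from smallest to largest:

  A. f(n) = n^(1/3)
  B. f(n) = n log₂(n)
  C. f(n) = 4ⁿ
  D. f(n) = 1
D < A < B < C

Comparing growth rates:
D = 1 is O(1)
A = n^(1/3) is O(n^(1/3))
B = n log₂(n) is O(n log n)
C = 4ⁿ is O(4ⁿ)

Therefore, the order from slowest to fastest is: D < A < B < C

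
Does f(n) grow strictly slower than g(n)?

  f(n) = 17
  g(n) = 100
False

f(n) = 17 is O(1), and g(n) = 100 is O(1).
Since they have the same growth rate, f(n) = o(g(n)) is false.
(f = o(g) requires f to grow strictly slower, not equal.)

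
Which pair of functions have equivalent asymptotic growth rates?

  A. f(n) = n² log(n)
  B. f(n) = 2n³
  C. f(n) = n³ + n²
B and C

Examining each function:
  A. n² log(n) is O(n² log n)
  B. 2n³ is O(n³)
  C. n³ + n² is O(n³)

Functions B and C both have the same complexity class.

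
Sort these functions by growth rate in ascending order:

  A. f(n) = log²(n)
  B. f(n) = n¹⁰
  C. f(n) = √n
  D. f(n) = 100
D < A < C < B

Comparing growth rates:
D = 100 is O(1)
A = log²(n) is O(log² n)
C = √n is O(√n)
B = n¹⁰ is O(n¹⁰)

Therefore, the order from slowest to fastest is: D < A < C < B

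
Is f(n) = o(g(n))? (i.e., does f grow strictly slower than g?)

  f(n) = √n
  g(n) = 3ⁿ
True

f(n) = √n is O(√n), and g(n) = 3ⁿ is O(3ⁿ).
Since O(√n) grows strictly slower than O(3ⁿ), f(n) = o(g(n)) is true.
This means lim(n→∞) f(n)/g(n) = 0.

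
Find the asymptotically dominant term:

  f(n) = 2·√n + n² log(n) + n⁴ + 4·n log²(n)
n⁴

Looking at each term:
  - 2·√n is O(√n)
  - n² log(n) is O(n² log n)
  - n⁴ is O(n⁴)
  - 4·n log²(n) is O(n log² n)

The term n⁴ (O(n⁴)) grows fastest and dominates all others.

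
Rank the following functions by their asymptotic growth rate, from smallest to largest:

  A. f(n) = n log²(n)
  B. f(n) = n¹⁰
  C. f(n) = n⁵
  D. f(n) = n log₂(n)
D < A < C < B

Comparing growth rates:
D = n log₂(n) is O(n log n)
A = n log²(n) is O(n log² n)
C = n⁵ is O(n⁵)
B = n¹⁰ is O(n¹⁰)

Therefore, the order from slowest to fastest is: D < A < C < B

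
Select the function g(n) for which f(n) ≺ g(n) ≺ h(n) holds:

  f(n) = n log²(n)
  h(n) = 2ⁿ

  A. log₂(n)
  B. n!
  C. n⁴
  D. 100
C

We need g(n) with n log²(n) = o(g(n)) and g(n) = o(2ⁿ), i.e. O(n log² n) ≺ g ≺ O(2ⁿ).
Check each option:
  A. log₂(n) — O(log n) does not grow strictly faster than f(n)
  B. n! — O(n!) does not grow strictly slower than h(n)
  C. n⁴ — O(n⁴) is strictly between O(n log² n) and O(2ⁿ) ✓
  D. 100 — O(1) does not grow strictly faster than f(n)

Only option C (n⁴) lies strictly between.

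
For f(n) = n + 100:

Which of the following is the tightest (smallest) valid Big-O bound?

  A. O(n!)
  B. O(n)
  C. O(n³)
B

f(n) = n + 100 is O(n).
All listed options are valid Big-O bounds (upper bounds),
but O(n) is the tightest (smallest valid bound).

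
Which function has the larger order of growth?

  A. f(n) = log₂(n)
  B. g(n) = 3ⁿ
B

f(n) = log₂(n) is O(log n), while g(n) = 3ⁿ is O(3ⁿ).
Since O(3ⁿ) grows faster than O(log n), g(n) dominates.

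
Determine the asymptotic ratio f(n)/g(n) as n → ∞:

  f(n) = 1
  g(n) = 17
1/17

Since 1 and 17 have the same growth rate (O(1)),
the ratio converges to a constant: 1/17.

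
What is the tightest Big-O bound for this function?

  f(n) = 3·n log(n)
O(n log n)

The dominant term in 3·n log(n) is 3·n log(n), which is Θ(n log n).
Constants are absorbed, so the tightest bound is O(n log n).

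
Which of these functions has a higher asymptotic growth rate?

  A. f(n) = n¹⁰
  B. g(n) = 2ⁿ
B

f(n) = n¹⁰ is O(n¹⁰), while g(n) = 2ⁿ is O(2ⁿ).
Since O(2ⁿ) grows faster than O(n¹⁰), g(n) dominates.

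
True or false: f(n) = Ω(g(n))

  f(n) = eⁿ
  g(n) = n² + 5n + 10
True

f(n) = eⁿ is O(eⁿ), and g(n) = n² + 5n + 10 is O(n²).
Since O(eⁿ) grows at least as fast as O(n²), f(n) = Ω(g(n)) is true.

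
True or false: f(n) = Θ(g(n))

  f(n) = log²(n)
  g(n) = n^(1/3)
False

f(n) = log²(n) is O(log² n), and g(n) = n^(1/3) is O(n^(1/3)).
Since they have different growth rates, f(n) = Θ(g(n)) is false.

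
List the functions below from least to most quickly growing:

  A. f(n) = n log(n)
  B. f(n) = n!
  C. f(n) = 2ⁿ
A < C < B

Comparing growth rates:
A = n log(n) is O(n log n)
C = 2ⁿ is O(2ⁿ)
B = n! is O(n!)

Therefore, the order from slowest to fastest is: A < C < B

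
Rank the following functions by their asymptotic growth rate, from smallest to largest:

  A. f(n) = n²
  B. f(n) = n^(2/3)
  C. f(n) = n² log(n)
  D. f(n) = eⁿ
B < A < C < D

Comparing growth rates:
B = n^(2/3) is O(n^(2/3))
A = n² is O(n²)
C = n² log(n) is O(n² log n)
D = eⁿ is O(eⁿ)

Therefore, the order from slowest to fastest is: B < A < C < D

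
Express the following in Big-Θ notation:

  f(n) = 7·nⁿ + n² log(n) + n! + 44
Θ(nⁿ)

Order the terms by growth rate: 44 ≺ n² log(n) ≺ n! ≺ 7·nⁿ.
The fastest-growing term 7·nⁿ dominates as n → ∞; dropping its constant factor gives Θ(nⁿ).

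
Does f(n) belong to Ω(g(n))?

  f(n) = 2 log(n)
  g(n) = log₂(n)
True

f(n) = 2 log(n) and g(n) = log₂(n) are both O(log n).
Big-Ω permits equal growth rates (f ≥ c·g for some c > 0), so f(n) = Ω(g(n)) is true.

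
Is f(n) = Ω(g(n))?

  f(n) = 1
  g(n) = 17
True

f(n) = 1 and g(n) = 17 are both O(1).
Big-Ω permits equal growth rates (f ≥ c·g for some c > 0), so f(n) = Ω(g(n)) is true.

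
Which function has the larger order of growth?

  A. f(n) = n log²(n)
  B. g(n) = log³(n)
A

f(n) = n log²(n) is O(n log² n), while g(n) = log³(n) is O(log³ n).
Since O(n log² n) grows faster than O(log³ n), f(n) dominates.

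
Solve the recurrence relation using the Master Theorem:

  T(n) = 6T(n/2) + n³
Θ(n³)

Master Theorem: a = 6, b = 2, f(n) = n³.
Compute the critical exponent d = log₂(6) = 2.585.
Compare f(n) = Θ(n³) against n^d:
  k = 3 > d = 2.585, so f(n) = Ω(n^(d+ε)) — Case 3.
  Regularity: a·(n/b)^3/n^3 = a/b^3 = 6/8 < 1 ✓.
  The top-level work dominates: T(n) = Θ(f(n)) = Θ(n³).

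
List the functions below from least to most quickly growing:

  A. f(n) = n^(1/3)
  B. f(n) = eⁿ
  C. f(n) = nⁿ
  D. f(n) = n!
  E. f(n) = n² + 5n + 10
A < E < B < D < C

Comparing growth rates:
A = n^(1/3) is O(n^(1/3))
E = n² + 5n + 10 is O(n²)
B = eⁿ is O(eⁿ)
D = n! is O(n!)
C = nⁿ is O(nⁿ)

Therefore, the order from slowest to fastest is: A < E < B < D < C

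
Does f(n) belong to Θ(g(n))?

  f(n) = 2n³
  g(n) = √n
False

f(n) = 2n³ is O(n³), and g(n) = √n is O(√n).
Since they have different growth rates, f(n) = Θ(g(n)) is false.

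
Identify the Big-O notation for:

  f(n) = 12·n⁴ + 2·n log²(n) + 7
O(n⁴)

The dominant term in 12·n⁴ + 2·n log²(n) + 7 is 12·n⁴, which is Θ(n⁴).
Lower-order terms (2·n log²(n), 7) are asymptotically negligible.
Constants are absorbed, so the tightest bound is O(n⁴).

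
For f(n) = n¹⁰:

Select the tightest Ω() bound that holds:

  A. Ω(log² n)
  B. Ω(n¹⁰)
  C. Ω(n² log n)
B

f(n) = n¹⁰ is Ω(n¹⁰).
All listed options are valid Big-Ω bounds (lower bounds),
but Ω(n¹⁰) is the tightest (largest valid bound).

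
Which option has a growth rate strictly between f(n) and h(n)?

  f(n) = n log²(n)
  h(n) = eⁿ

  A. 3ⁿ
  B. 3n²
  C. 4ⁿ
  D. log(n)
B

We need g(n) with n log²(n) = o(g(n)) and g(n) = o(eⁿ), i.e. O(n log² n) ≺ g ≺ O(eⁿ).
Check each option:
  A. 3ⁿ — O(3ⁿ) does not grow strictly slower than h(n)
  B. 3n² — O(n²) is strictly between O(n log² n) and O(eⁿ) ✓
  C. 4ⁿ — O(4ⁿ) does not grow strictly slower than h(n)
  D. log(n) — O(log n) does not grow strictly faster than f(n)

Only option B (3n²) lies strictly between.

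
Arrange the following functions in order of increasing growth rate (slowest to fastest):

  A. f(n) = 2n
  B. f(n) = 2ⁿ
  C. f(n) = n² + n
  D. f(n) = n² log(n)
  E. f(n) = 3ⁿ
A < C < D < B < E

Comparing growth rates:
A = 2n is O(n)
C = n² + n is O(n²)
D = n² log(n) is O(n² log n)
B = 2ⁿ is O(2ⁿ)
E = 3ⁿ is O(3ⁿ)

Therefore, the order from slowest to fastest is: A < C < D < B < E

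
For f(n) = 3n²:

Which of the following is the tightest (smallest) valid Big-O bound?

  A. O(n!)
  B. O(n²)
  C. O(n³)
B

f(n) = 3n² is O(n²).
All listed options are valid Big-O bounds (upper bounds),
but O(n²) is the tightest (smallest valid bound).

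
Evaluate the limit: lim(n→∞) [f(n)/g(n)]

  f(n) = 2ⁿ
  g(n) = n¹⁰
∞

Since 2ⁿ (O(2ⁿ)) grows faster than n¹⁰ (O(n¹⁰)),
the ratio f(n)/g(n) → ∞ as n → ∞.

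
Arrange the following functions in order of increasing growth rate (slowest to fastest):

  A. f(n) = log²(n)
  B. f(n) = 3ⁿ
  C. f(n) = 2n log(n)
A < C < B

Comparing growth rates:
A = log²(n) is O(log² n)
C = 2n log(n) is O(n log n)
B = 3ⁿ is O(3ⁿ)

Therefore, the order from slowest to fastest is: A < C < B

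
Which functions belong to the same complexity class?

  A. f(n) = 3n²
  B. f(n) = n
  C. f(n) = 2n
B and C

Examining each function:
  A. 3n² is O(n²)
  B. n is O(n)
  C. 2n is O(n)

Functions B and C both have the same complexity class.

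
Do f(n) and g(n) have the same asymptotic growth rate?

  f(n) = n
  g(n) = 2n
True

f(n) = n and g(n) = 2n are both O(n).
Since they have the same asymptotic growth rate, f(n) = Θ(g(n)) is true.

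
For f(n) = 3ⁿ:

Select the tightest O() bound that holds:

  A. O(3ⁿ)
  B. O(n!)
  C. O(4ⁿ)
A

f(n) = 3ⁿ is O(3ⁿ).
All listed options are valid Big-O bounds (upper bounds),
but O(3ⁿ) is the tightest (smallest valid bound).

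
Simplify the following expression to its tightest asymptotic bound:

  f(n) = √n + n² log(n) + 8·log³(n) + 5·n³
Θ(n³)

Order the terms by growth rate: 8·log³(n) ≺ √n ≺ n² log(n) ≺ 5·n³.
The fastest-growing term 5·n³ dominates as n → ∞; dropping its constant factor gives Θ(n³).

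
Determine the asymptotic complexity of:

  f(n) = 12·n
O(n)

The dominant term in 12·n is 12·n, which is Θ(n).
Constants are absorbed, so the tightest bound is O(n).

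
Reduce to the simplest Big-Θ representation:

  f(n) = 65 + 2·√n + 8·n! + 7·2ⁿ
Θ(n!)

Order the terms by growth rate: 65 ≺ 2·√n ≺ 7·2ⁿ ≺ 8·n!.
The fastest-growing term 8·n! dominates as n → ∞; dropping its constant factor gives Θ(n!).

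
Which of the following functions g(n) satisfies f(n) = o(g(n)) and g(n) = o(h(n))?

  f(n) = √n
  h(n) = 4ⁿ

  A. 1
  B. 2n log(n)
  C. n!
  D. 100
B

We need g(n) with √n = o(g(n)) and g(n) = o(4ⁿ), i.e. O(√n) ≺ g ≺ O(4ⁿ).
Check each option:
  A. 1 — O(1) does not grow strictly faster than f(n)
  B. 2n log(n) — O(n log n) is strictly between O(√n) and O(4ⁿ) ✓
  C. n! — O(n!) does not grow strictly slower than h(n)
  D. 100 — O(1) does not grow strictly faster than f(n)

Only option B (2n log(n)) lies strictly between.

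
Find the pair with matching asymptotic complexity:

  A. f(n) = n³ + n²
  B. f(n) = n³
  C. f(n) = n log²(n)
A and B

Examining each function:
  A. n³ + n² is O(n³)
  B. n³ is O(n³)
  C. n log²(n) is O(n log² n)

Functions A and B both have the same complexity class.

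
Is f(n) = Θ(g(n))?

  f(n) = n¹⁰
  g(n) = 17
False

f(n) = n¹⁰ is O(n¹⁰), and g(n) = 17 is O(1).
Since they have different growth rates, f(n) = Θ(g(n)) is false.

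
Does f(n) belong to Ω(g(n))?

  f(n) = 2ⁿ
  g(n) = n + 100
True

f(n) = 2ⁿ is O(2ⁿ), and g(n) = n + 100 is O(n).
Since O(2ⁿ) grows at least as fast as O(n), f(n) = Ω(g(n)) is true.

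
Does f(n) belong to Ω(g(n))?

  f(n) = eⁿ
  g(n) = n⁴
True

f(n) = eⁿ is O(eⁿ), and g(n) = n⁴ is O(n⁴).
Since O(eⁿ) grows at least as fast as O(n⁴), f(n) = Ω(g(n)) is true.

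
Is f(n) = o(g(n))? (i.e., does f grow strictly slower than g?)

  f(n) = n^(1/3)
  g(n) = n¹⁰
True

f(n) = n^(1/3) is O(n^(1/3)), and g(n) = n¹⁰ is O(n¹⁰).
Since O(n^(1/3)) grows strictly slower than O(n¹⁰), f(n) = o(g(n)) is true.
This means lim(n→∞) f(n)/g(n) = 0.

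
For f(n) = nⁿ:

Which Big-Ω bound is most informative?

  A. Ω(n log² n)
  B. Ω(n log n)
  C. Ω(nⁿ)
C

f(n) = nⁿ is Ω(nⁿ).
All listed options are valid Big-Ω bounds (lower bounds),
but Ω(nⁿ) is the tightest (largest valid bound).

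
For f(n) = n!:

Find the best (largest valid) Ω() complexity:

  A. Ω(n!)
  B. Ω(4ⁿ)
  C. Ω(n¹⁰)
A

f(n) = n! is Ω(n!).
All listed options are valid Big-Ω bounds (lower bounds),
but Ω(n!) is the tightest (largest valid bound).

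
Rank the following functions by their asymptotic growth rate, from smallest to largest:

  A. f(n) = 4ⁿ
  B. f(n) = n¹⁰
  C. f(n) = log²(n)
C < B < A

Comparing growth rates:
C = log²(n) is O(log² n)
B = n¹⁰ is O(n¹⁰)
A = 4ⁿ is O(4ⁿ)

Therefore, the order from slowest to fastest is: C < B < A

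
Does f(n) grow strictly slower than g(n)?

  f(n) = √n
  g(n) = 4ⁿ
True

f(n) = √n is O(√n), and g(n) = 4ⁿ is O(4ⁿ).
Since O(√n) grows strictly slower than O(4ⁿ), f(n) = o(g(n)) is true.
This means lim(n→∞) f(n)/g(n) = 0.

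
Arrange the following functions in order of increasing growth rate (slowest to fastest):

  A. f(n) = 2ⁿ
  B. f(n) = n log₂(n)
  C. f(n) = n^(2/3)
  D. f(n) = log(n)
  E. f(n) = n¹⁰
D < C < B < E < A

Comparing growth rates:
D = log(n) is O(log n)
C = n^(2/3) is O(n^(2/3))
B = n log₂(n) is O(n log n)
E = n¹⁰ is O(n¹⁰)
A = 2ⁿ is O(2ⁿ)

Therefore, the order from slowest to fastest is: D < C < B < E < A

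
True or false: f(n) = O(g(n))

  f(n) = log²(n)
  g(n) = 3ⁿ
True

f(n) = log²(n) is O(log² n), and g(n) = 3ⁿ is O(3ⁿ).
Since O(log² n) ⊆ O(3ⁿ) (f grows no faster than g), f(n) = O(g(n)) is true.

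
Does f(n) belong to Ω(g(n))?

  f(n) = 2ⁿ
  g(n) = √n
True

f(n) = 2ⁿ is O(2ⁿ), and g(n) = √n is O(√n).
Since O(2ⁿ) grows at least as fast as O(√n), f(n) = Ω(g(n)) is true.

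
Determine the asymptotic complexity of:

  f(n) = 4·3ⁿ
O(3ⁿ)

The dominant term in 4·3ⁿ is 4·3ⁿ, which is Θ(3ⁿ).
Constants are absorbed, so the tightest bound is O(3ⁿ).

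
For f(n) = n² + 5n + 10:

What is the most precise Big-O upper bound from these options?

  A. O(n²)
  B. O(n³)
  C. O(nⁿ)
A

f(n) = n² + 5n + 10 is O(n²).
All listed options are valid Big-O bounds (upper bounds),
but O(n²) is the tightest (smallest valid bound).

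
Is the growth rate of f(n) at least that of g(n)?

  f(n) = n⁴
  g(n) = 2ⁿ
False

f(n) = n⁴ is O(n⁴), and g(n) = 2ⁿ is O(2ⁿ).
Since O(n⁴) grows slower than O(2ⁿ), f(n) = Ω(g(n)) is false.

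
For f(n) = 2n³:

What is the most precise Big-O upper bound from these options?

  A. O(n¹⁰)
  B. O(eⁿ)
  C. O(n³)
C

f(n) = 2n³ is O(n³).
All listed options are valid Big-O bounds (upper bounds),
but O(n³) is the tightest (smallest valid bound).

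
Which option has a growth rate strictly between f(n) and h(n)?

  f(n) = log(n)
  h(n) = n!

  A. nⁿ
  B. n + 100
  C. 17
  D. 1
B

We need g(n) with log(n) = o(g(n)) and g(n) = o(n!), i.e. O(log n) ≺ g ≺ O(n!).
Check each option:
  A. nⁿ — O(nⁿ) does not grow strictly slower than h(n)
  B. n + 100 — O(n) is strictly between O(log n) and O(n!) ✓
  C. 17 — O(1) does not grow strictly faster than f(n)
  D. 1 — O(1) does not grow strictly faster than f(n)

Only option B (n + 100) lies strictly between.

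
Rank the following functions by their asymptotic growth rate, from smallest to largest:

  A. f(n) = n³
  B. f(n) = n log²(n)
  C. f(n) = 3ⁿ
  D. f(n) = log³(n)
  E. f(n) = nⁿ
D < B < A < C < E

Comparing growth rates:
D = log³(n) is O(log³ n)
B = n log²(n) is O(n log² n)
A = n³ is O(n³)
C = 3ⁿ is O(3ⁿ)
E = nⁿ is O(nⁿ)

Therefore, the order from slowest to fastest is: D < B < A < C < E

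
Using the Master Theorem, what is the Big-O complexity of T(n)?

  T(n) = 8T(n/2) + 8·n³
Θ(n³ log n)

Master Theorem: a = 8, b = 2, f(n) = 8·n³.
Compute the critical exponent d = log₂(8) = 3.
Compare f(n) = Θ(n³) against n^d:
  k = 3 = d, so f(n) = Θ(n^d) — Case 2.
  Work is balanced across levels: T(n) = Θ(n^d log n) = Θ(n³ log n).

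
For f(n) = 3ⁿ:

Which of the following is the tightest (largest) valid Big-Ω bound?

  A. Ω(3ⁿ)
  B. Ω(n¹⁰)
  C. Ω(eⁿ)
A

f(n) = 3ⁿ is Ω(3ⁿ).
All listed options are valid Big-Ω bounds (lower bounds),
but Ω(3ⁿ) is the tightest (largest valid bound).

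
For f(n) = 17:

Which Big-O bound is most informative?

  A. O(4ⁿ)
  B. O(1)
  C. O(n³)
B

f(n) = 17 is O(1).
All listed options are valid Big-O bounds (upper bounds),
but O(1) is the tightest (smallest valid bound).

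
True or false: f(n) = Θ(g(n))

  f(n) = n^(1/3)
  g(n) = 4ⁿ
False

f(n) = n^(1/3) is O(n^(1/3)), and g(n) = 4ⁿ is O(4ⁿ).
Since they have different growth rates, f(n) = Θ(g(n)) is false.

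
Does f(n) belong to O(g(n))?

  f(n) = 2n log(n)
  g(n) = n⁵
True

f(n) = 2n log(n) is O(n log n), and g(n) = n⁵ is O(n⁵).
Since O(n log n) ⊆ O(n⁵) (f grows no faster than g), f(n) = O(g(n)) is true.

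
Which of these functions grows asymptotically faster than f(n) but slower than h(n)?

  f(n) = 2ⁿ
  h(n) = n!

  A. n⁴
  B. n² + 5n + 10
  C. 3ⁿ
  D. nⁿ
C

We need g(n) with 2ⁿ = o(g(n)) and g(n) = o(n!), i.e. O(2ⁿ) ≺ g ≺ O(n!).
Check each option:
  A. n⁴ — O(n⁴) does not grow strictly faster than f(n)
  B. n² + 5n + 10 — O(n²) does not grow strictly faster than f(n)
  C. 3ⁿ — O(3ⁿ) is strictly between O(2ⁿ) and O(n!) ✓
  D. nⁿ — O(nⁿ) does not grow strictly slower than h(n)

Only option C (3ⁿ) lies strictly between.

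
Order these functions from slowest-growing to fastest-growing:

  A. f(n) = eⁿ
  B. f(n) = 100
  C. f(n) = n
B < C < A

Comparing growth rates:
B = 100 is O(1)
C = n is O(n)
A = eⁿ is O(eⁿ)

Therefore, the order from slowest to fastest is: B < C < A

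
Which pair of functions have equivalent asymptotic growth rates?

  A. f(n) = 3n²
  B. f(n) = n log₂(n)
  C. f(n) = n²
A and C

Examining each function:
  A. 3n² is O(n²)
  B. n log₂(n) is O(n log n)
  C. n² is O(n²)

Functions A and C both have the same complexity class.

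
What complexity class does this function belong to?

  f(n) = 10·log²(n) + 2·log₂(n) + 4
O(log² n)

The dominant term in 10·log²(n) + 2·log₂(n) + 4 is 10·log²(n), which is Θ(log² n).
Lower-order terms (2·log₂(n), 4) are asymptotically negligible.
Constants are absorbed, so the tightest bound is O(log² n).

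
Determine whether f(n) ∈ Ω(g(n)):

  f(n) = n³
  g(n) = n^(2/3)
True

f(n) = n³ is O(n³), and g(n) = n^(2/3) is O(n^(2/3)).
Since O(n³) grows at least as fast as O(n^(2/3)), f(n) = Ω(g(n)) is true.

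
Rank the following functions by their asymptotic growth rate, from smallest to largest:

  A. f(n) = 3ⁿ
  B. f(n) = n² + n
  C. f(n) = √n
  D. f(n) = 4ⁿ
C < B < A < D

Comparing growth rates:
C = √n is O(√n)
B = n² + n is O(n²)
A = 3ⁿ is O(3ⁿ)
D = 4ⁿ is O(4ⁿ)

Therefore, the order from slowest to fastest is: C < B < A < D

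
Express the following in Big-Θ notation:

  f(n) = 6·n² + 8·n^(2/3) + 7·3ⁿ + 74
Θ(3ⁿ)

Order the terms by growth rate: 74 ≺ 8·n^(2/3) ≺ 6·n² ≺ 7·3ⁿ.
The fastest-growing term 7·3ⁿ dominates as n → ∞; dropping its constant factor gives Θ(3ⁿ).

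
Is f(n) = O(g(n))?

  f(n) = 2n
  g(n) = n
True

f(n) = 2n and g(n) = n are both O(n).
Big-O permits equal growth rates (f ≤ c·g for some c), so f(n) = O(g(n)) is true.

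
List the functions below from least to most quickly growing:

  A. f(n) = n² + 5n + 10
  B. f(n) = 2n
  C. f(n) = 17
C < B < A

Comparing growth rates:
C = 17 is O(1)
B = 2n is O(n)
A = n² + 5n + 10 is O(n²)

Therefore, the order from slowest to fastest is: C < B < A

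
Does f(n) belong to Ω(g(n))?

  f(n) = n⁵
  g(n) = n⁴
True

f(n) = n⁵ is O(n⁵), and g(n) = n⁴ is O(n⁴).
Since O(n⁵) grows at least as fast as O(n⁴), f(n) = Ω(g(n)) is true.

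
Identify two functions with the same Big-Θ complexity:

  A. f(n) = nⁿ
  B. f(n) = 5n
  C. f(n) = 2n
B and C

Examining each function:
  A. nⁿ is O(nⁿ)
  B. 5n is O(n)
  C. 2n is O(n)

Functions B and C both have the same complexity class.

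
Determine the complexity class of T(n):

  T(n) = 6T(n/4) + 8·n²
Θ(n²)

Master Theorem: a = 6, b = 4, f(n) = 8·n².
Compute the critical exponent d = log₄(6) = 1.292.
Compare f(n) = Θ(n²) against n^d:
  k = 2 > d = 1.292, so f(n) = Ω(n^(d+ε)) — Case 3.
  Regularity: a·(n/b)^2/n^2 = a/b^2 = 6/16 < 1 ✓.
  The top-level work dominates: T(n) = Θ(f(n)) = Θ(n²).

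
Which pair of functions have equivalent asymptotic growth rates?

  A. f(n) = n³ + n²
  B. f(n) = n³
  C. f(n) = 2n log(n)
A and B

Examining each function:
  A. n³ + n² is O(n³)
  B. n³ is O(n³)
  C. 2n log(n) is O(n log n)

Functions A and B both have the same complexity class.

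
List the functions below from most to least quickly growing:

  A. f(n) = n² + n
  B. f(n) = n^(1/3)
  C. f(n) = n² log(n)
C > A > B

Comparing growth rates:
C = n² log(n) is O(n² log n)
A = n² + n is O(n²)
B = n^(1/3) is O(n^(1/3))

Therefore, the order from fastest to slowest is: C > A > B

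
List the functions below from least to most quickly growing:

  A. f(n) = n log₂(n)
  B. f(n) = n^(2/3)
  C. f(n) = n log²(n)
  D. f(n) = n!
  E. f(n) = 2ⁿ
B < A < C < E < D

Comparing growth rates:
B = n^(2/3) is O(n^(2/3))
A = n log₂(n) is O(n log n)
C = n log²(n) is O(n log² n)
E = 2ⁿ is O(2ⁿ)
D = n! is O(n!)

Therefore, the order from slowest to fastest is: B < A < C < E < D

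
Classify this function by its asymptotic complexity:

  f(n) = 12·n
O(n)

The dominant term in 12·n is 12·n, which is Θ(n).
Constants are absorbed, so the tightest bound is O(n).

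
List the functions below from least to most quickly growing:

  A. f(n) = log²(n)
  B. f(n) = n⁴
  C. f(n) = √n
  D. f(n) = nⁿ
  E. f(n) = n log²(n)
A < C < E < B < D

Comparing growth rates:
A = log²(n) is O(log² n)
C = √n is O(√n)
E = n log²(n) is O(n log² n)
B = n⁴ is O(n⁴)
D = nⁿ is O(nⁿ)

Therefore, the order from slowest to fastest is: A < C < E < B < D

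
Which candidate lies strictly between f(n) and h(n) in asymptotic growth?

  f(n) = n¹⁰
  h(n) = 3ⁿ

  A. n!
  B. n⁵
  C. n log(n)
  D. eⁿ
D

We need g(n) with n¹⁰ = o(g(n)) and g(n) = o(3ⁿ), i.e. O(n¹⁰) ≺ g ≺ O(3ⁿ).
Check each option:
  A. n! — O(n!) does not grow strictly slower than h(n)
  B. n⁵ — O(n⁵) does not grow strictly faster than f(n)
  C. n log(n) — O(n log n) does not grow strictly faster than f(n)
  D. eⁿ — O(eⁿ) is strictly between O(n¹⁰) and O(3ⁿ) ✓

Only option D (eⁿ) lies strictly between.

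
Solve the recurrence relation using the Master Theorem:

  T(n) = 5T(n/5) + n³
Θ(n³)

Master Theorem: a = 5, b = 5, f(n) = n³.
Compute the critical exponent d = log₅(5) = 1.
Compare f(n) = Θ(n³) against n^d:
  k = 3 > d = 1, so f(n) = Ω(n^(d+ε)) — Case 3.
  Regularity: a·(n/b)^3/n^3 = a/b^3 = 5/125 < 1 ✓.
  The top-level work dominates: T(n) = Θ(f(n)) = Θ(n³).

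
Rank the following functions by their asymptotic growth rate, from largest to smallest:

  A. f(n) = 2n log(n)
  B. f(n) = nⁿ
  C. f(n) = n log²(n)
B > C > A

Comparing growth rates:
B = nⁿ is O(nⁿ)
C = n log²(n) is O(n log² n)
A = 2n log(n) is O(n log n)

Therefore, the order from fastest to slowest is: B > C > A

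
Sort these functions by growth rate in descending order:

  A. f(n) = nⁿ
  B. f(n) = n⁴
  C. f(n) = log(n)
A > B > C

Comparing growth rates:
A = nⁿ is O(nⁿ)
B = n⁴ is O(n⁴)
C = log(n) is O(log n)

Therefore, the order from fastest to slowest is: A > B > C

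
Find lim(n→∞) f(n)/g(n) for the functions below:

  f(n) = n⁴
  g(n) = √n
∞

Since n⁴ (O(n⁴)) grows faster than √n (O(√n)),
the ratio f(n)/g(n) → ∞ as n → ∞.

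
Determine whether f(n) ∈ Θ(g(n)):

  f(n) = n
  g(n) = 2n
True

f(n) = n and g(n) = 2n are both O(n).
Since they have the same asymptotic growth rate, f(n) = Θ(g(n)) is true.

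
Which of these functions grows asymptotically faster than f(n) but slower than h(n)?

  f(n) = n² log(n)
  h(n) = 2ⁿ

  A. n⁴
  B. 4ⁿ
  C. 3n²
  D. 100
A

We need g(n) with n² log(n) = o(g(n)) and g(n) = o(2ⁿ), i.e. O(n² log n) ≺ g ≺ O(2ⁿ).
Check each option:
  A. n⁴ — O(n⁴) is strictly between O(n² log n) and O(2ⁿ) ✓
  B. 4ⁿ — O(4ⁿ) does not grow strictly slower than h(n)
  C. 3n² — O(n²) does not grow strictly faster than f(n)
  D. 100 — O(1) does not grow strictly faster than f(n)

Only option A (n⁴) lies strictly between.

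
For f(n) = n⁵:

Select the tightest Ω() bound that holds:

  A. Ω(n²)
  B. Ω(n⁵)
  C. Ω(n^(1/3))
B

f(n) = n⁵ is Ω(n⁵).
All listed options are valid Big-Ω bounds (lower bounds),
but Ω(n⁵) is the tightest (largest valid bound).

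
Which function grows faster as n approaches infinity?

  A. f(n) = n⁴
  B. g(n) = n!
B

f(n) = n⁴ is O(n⁴), while g(n) = n! is O(n!).
Since O(n!) grows faster than O(n⁴), g(n) dominates.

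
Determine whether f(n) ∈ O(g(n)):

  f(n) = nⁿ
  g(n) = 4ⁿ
False

f(n) = nⁿ is O(nⁿ), and g(n) = 4ⁿ is O(4ⁿ).
Since O(nⁿ) grows faster than O(4ⁿ), f(n) = O(g(n)) is false.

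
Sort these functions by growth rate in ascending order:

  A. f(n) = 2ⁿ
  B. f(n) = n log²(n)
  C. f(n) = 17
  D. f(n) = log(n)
C < D < B < A

Comparing growth rates:
C = 17 is O(1)
D = log(n) is O(log n)
B = n log²(n) is O(n log² n)
A = 2ⁿ is O(2ⁿ)

Therefore, the order from slowest to fastest is: C < D < B < A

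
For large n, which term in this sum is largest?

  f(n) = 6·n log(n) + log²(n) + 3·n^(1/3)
6·n log(n)

Looking at each term:
  - 6·n log(n) is O(n log n)
  - log²(n) is O(log² n)
  - 3·n^(1/3) is O(n^(1/3))

The term 6·n log(n) (O(n log n)) grows fastest and dominates all others.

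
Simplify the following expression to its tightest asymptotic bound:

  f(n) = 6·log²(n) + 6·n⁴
Θ(n⁴)

Order the terms by growth rate: 6·log²(n) ≺ 6·n⁴.
The fastest-growing term 6·n⁴ dominates as n → ∞; dropping its constant factor gives Θ(n⁴).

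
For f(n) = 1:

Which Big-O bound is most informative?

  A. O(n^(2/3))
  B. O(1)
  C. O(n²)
B

f(n) = 1 is O(1).
All listed options are valid Big-O bounds (upper bounds),
but O(1) is the tightest (smallest valid bound).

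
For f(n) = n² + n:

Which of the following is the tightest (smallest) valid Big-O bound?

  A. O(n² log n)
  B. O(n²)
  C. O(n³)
B

f(n) = n² + n is O(n²).
All listed options are valid Big-O bounds (upper bounds),
but O(n²) is the tightest (smallest valid bound).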